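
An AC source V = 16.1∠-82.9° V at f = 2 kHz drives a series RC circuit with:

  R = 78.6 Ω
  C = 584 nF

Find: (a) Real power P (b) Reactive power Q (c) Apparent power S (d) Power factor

Step 1 — Angular frequency: ω = 2π·f = 2π·2000 = 1.257e+04 rad/s.
Step 2 — Component impedances:
  R: Z = R = 78.6 Ω
  C: Z = 1/(jωC) = -j/(ω·C) = 0 - j136.3 Ω
Step 3 — Series combination: Z_total = R + C = 78.6 - j136.3 Ω = 157.3∠-60.0° Ω.
Step 4 — Source phasor: V = 16.1∠-82.9° V = 1.99 - j15.98 V.
Step 5 — Current: I = V / Z = 0.0943 - j0.03979 A = 0.1023∠-22.9° A.
Step 6 — Complex power: S = V·I* = 0.8233 - j1.427 VA.
Step 7 — Real power: P = Re(S) = 0.8233 W.
Step 8 — Reactive power: Q = Im(S) = -1.427 VAR.
Step 9 — Apparent power: |S| = 1.648 VA.
Step 10 — Power factor: PF = P/|S| = 0.4997 (leading).

(a) P = 0.8233 W  (b) Q = -1.427 VAR  (c) S = 1.648 VA  (d) PF = 0.4997 (leading)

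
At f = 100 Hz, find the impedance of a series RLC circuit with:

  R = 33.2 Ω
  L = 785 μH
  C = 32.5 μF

Step 1 — Angular frequency: ω = 2π·f = 2π·100 = 628.3 rad/s.
Step 2 — Component impedances:
  R: Z = R = 33.2 Ω
  L: Z = jωL = j·628.3·0.000785 = 0 + j0.4932 Ω
  C: Z = 1/(jωC) = -j/(ω·C) = 0 - j48.97 Ω
Step 3 — Series combination: Z_total = R + L + C = 33.2 - j48.48 Ω = 58.76∠-55.6° Ω.

Z = 33.2 - j48.48 Ω = 58.76∠-55.6° Ω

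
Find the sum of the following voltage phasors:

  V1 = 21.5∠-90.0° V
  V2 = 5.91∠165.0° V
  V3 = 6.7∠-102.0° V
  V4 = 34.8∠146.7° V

Step 1 — Convert each phasor to rectangular form:
  V1 = 21.5·(cos(-90.0°) + j·sin(-90.0°)) = 0 - j21.5 V
  V2 = 5.91·(cos(165.0°) + j·sin(165.0°)) = -5.709 + j1.53 V
  V3 = 6.7·(cos(-102.0°) + j·sin(-102.0°)) = -1.393 - j6.554 V
  V4 = 34.8·(cos(146.7°) + j·sin(146.7°)) = -29.09 + j19.11 V
Step 2 — Sum components: V_total = -36.19 - j7.418 V.
Step 3 — Convert to polar: |V_total| = 36.94 V, ∠V_total = -168.4°.

V_total = 36.94∠-168.4° V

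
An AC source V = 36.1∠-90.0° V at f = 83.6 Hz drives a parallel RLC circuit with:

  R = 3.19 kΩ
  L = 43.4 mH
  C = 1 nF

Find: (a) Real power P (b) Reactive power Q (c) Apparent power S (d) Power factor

Step 1 — Angular frequency: ω = 2π·f = 2π·83.6 = 525.3 rad/s.
Step 2 — Component impedances:
  R: Z = R = 3190 Ω
  L: Z = jωL = j·525.3·0.0434 = 0 + j22.8 Ω
  C: Z = 1/(jωC) = -j/(ω·C) = 0 - j1.904e+06 Ω
Step 3 — Parallel combination: 1/Z_total = 1/R + 1/L + 1/C; Z_total = 0.1629 + j22.8 Ω = 22.8∠89.6° Ω.
Step 4 — Source phasor: V = 36.1∠-90.0° V = 0 - j36.1 V.
Step 5 — Current: I = V / Z = -1.584 - j0.01132 A = 1.584∠-179.6° A.
Step 6 — Complex power: S = V·I* = 0.4085 + j57.17 VA.
Step 7 — Real power: P = Re(S) = 0.4085 W.
Step 8 — Reactive power: Q = Im(S) = 57.17 VAR.
Step 9 — Apparent power: |S| = 57.17 VA.
Step 10 — Power factor: PF = P/|S| = 0.007146 (lagging).

(a) P = 0.4085 W  (b) Q = 57.17 VAR  (c) S = 57.17 VA  (d) PF = 0.007146 (lagging)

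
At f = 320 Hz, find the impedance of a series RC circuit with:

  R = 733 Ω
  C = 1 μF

Step 1 — Angular frequency: ω = 2π·f = 2π·320 = 2011 rad/s.
Step 2 — Component impedances:
  R: Z = R = 733 Ω
  C: Z = 1/(jωC) = -j/(ω·C) = 0 - j497.4 Ω
Step 3 — Series combination: Z_total = R + C = 733 - j497.4 Ω = 885.8∠-34.2° Ω.

Z = 733 - j497.4 Ω = 885.8∠-34.2° Ω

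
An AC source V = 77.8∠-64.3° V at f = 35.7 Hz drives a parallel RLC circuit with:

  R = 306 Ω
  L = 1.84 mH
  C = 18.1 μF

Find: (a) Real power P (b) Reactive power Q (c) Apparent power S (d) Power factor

Step 1 — Angular frequency: ω = 2π·f = 2π·35.7 = 224.3 rad/s.
Step 2 — Component impedances:
  R: Z = R = 306 Ω
  L: Z = jωL = j·224.3·0.00184 = 0 + j0.4127 Ω
  C: Z = 1/(jωC) = -j/(ω·C) = 0 - j246.3 Ω
Step 3 — Parallel combination: 1/Z_total = 1/R + 1/L + 1/C; Z_total = 0.0005586 + j0.4134 Ω = 0.4134∠89.9° Ω.
Step 4 — Source phasor: V = 77.8∠-64.3° V = 33.74 - j70.1 V.
Step 5 — Current: I = V / Z = -169.5 - j81.84 A = 188.2∠-154.2° A.
Step 6 — Complex power: S = V·I* = 19.78 + j1.464e+04 VA.
Step 7 — Real power: P = Re(S) = 19.78 W.
Step 8 — Reactive power: Q = Im(S) = 1.464e+04 VAR.
Step 9 — Apparent power: |S| = 1.464e+04 VA.
Step 10 — Power factor: PF = P/|S| = 0.001351 (lagging).

(a) P = 19.78 W  (b) Q = 1.464e+04 VAR  (c) S = 1.464e+04 VA  (d) PF = 0.001351 (lagging)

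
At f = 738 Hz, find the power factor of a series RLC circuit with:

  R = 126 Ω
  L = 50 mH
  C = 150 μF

Step 1 — Angular frequency: ω = 2π·f = 2π·738 = 4637 rad/s.
Step 2 — Component impedances:
  R: Z = R = 126 Ω
  L: Z = jωL = j·4637·0.05 = 0 + j231.8 Ω
  C: Z = 1/(jωC) = -j/(ω·C) = 0 - j1.438 Ω
Step 3 — Series combination: Z_total = R + L + C = 126 + j230.4 Ω = 262.6∠61.3° Ω.
Step 4 — Power factor: PF = cos(φ) = Re(Z)/|Z| = 126/262.6 = 0.4798.
Step 5 — Type: Im(Z) = 230.4 ⇒ lagging (phase φ = 61.3°).

PF = 0.4798 (lagging, φ = 61.3°)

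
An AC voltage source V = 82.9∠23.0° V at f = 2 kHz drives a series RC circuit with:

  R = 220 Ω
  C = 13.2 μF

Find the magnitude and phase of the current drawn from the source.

Step 1 — Angular frequency: ω = 2π·f = 2π·2000 = 1.257e+04 rad/s.
Step 2 — Component impedances:
  R: Z = R = 220 Ω
  C: Z = 1/(jωC) = -j/(ω·C) = 0 - j6.029 Ω
Step 3 — Series combination: Z_total = R + C = 220 - j6.029 Ω = 220.1∠-1.6° Ω.
Step 4 — Source phasor: V = 82.9∠23.0° V = 76.31 + j32.39 V.
Step 5 — Ohm's law: I = V / Z_total = (76.31 + j32.39) / (220 - j6.029) = 0.3426 + j0.1566 A.
Step 6 — Convert to polar: |I| = 0.3767 A, ∠I = 24.6°.

I = 0.3767∠24.6° A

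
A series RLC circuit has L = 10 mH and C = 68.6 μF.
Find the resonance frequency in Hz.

Step 1 — Resonance condition Im(Z)=0 gives ω₀ = 1/√(LC).
Step 2 — ω₀ = 1/√(0.01·6.86e-05) = 1207 rad/s.
Step 3 — f₀ = ω₀/(2π) = 192.2 Hz.

f₀ = 192.2 Hz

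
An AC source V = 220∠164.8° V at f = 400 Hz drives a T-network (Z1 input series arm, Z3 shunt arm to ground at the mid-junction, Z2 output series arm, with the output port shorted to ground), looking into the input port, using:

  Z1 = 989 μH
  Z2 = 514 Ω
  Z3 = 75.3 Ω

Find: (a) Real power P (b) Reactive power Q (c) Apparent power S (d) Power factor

Step 1 — Angular frequency: ω = 2π·f = 2π·400 = 2513 rad/s.
Step 2 — Component impedances:
  Z1: Z = jωL = j·2513·0.000989 = 0 + j2.486 Ω
  Z2: Z = R = 514 Ω
  Z3: Z = R = 75.3 Ω
Step 3 — With the output port shorted to ground, the output series arm Z2 runs from the junction to ground; the shunt arm Z3 also runs from the junction to ground. They appear in parallel: Z3 || Z2 = 65.68 Ω.
Step 4 — Series with input arm Z1: Z_in = Z1 + (Z3 || Z2) = 65.68 + j2.486 Ω = 65.73∠2.2° Ω.
Step 5 — Source phasor: V = 220∠164.8° V = -212.3 + j57.68 V.
Step 6 — Current: I = V / Z = -3.195 + j0.9991 A = 3.347∠162.6° A.
Step 7 — Complex power: S = V·I* = 735.9 + j27.85 VA.
Step 8 — Real power: P = Re(S) = 735.9 W.
Step 9 — Reactive power: Q = Im(S) = 27.85 VAR.
Step 10 — Apparent power: |S| = 736.4 VA.
Step 11 — Power factor: PF = P/|S| = 0.9993 (lagging).

(a) P = 735.9 W  (b) Q = 27.85 VAR  (c) S = 736.4 VA  (d) PF = 0.9993 (lagging)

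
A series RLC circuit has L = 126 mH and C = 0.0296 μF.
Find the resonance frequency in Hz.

Step 1 — Resonance condition Im(Z)=0 gives ω₀ = 1/√(LC).
Step 2 — ω₀ = 1/√(0.126·2.96e-08) = 1.637e+04 rad/s.
Step 3 — f₀ = ω₀/(2π) = 2606 Hz.

f₀ = 2606 Hz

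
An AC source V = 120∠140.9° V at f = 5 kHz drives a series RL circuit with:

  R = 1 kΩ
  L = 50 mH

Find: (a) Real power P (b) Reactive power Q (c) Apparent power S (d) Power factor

Step 1 — Angular frequency: ω = 2π·f = 2π·5000 = 3.142e+04 rad/s.
Step 2 — Component impedances:
  R: Z = R = 1000 Ω
  L: Z = jωL = j·3.142e+04·0.05 = 0 + j1571 Ω
Step 3 — Series combination: Z_total = R + L = 1000 + j1571 Ω = 1862∠57.5° Ω.
Step 4 — Source phasor: V = 120∠140.9° V = -93.13 + j75.68 V.
Step 5 — Current: I = V / Z = 0.007427 + j0.06401 A = 0.06444∠83.4° A.
Step 6 — Complex power: S = V·I* = 4.153 + j6.523 VA.
Step 7 — Real power: P = Re(S) = 4.153 W.
Step 8 — Reactive power: Q = Im(S) = 6.523 VAR.
Step 9 — Apparent power: |S| = 7.733 VA.
Step 10 — Power factor: PF = P/|S| = 0.537 (lagging).

(a) P = 4.153 W  (b) Q = 6.523 VAR  (c) S = 7.733 VA  (d) PF = 0.537 (lagging)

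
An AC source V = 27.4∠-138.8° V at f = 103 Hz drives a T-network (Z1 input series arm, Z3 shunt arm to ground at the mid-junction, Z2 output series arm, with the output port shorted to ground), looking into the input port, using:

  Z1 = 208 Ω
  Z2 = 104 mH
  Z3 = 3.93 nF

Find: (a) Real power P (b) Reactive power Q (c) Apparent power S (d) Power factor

Step 1 — Angular frequency: ω = 2π·f = 2π·103 = 647.2 rad/s.
Step 2 — Component impedances:
  Z1: Z = R = 208 Ω
  Z2: Z = jωL = j·647.2·0.104 = 0 + j67.31 Ω
  Z3: Z = 1/(jωC) = -j/(ω·C) = 0 - j3.932e+05 Ω
Step 3 — With the output port shorted to ground, the output series arm Z2 runs from the junction to ground; the shunt arm Z3 also runs from the junction to ground. They appear in parallel: Z3 || Z2 = 0 + j67.32 Ω.
Step 4 — Series with input arm Z1: Z_in = Z1 + (Z3 || Z2) = 208 + j67.32 Ω = 218.6∠17.9° Ω.
Step 5 — Source phasor: V = 27.4∠-138.8° V = -20.62 - j18.05 V.
Step 6 — Current: I = V / Z = -0.1151 - j0.04951 A = 0.1253∠-156.7° A.
Step 7 — Complex power: S = V·I* = 3.267 + j1.057 VA.
Step 8 — Real power: P = Re(S) = 3.267 W.
Step 9 — Reactive power: Q = Im(S) = 1.057 VAR.
Step 10 — Apparent power: |S| = 3.434 VA.
Step 11 — Power factor: PF = P/|S| = 0.9514 (lagging).

(a) P = 3.267 W  (b) Q = 1.057 VAR  (c) S = 3.434 VA  (d) PF = 0.9514 (lagging)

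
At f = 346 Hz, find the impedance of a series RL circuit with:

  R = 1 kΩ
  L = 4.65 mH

Step 1 — Angular frequency: ω = 2π·f = 2π·346 = 2174 rad/s.
Step 2 — Component impedances:
  R: Z = R = 1000 Ω
  L: Z = jωL = j·2174·0.00465 = 0 + j10.11 Ω
Step 3 — Series combination: Z_total = R + L = 1000 + j10.11 Ω = 1000∠0.6° Ω.

Z = 1000 + j10.11 Ω = 1000∠0.6° Ω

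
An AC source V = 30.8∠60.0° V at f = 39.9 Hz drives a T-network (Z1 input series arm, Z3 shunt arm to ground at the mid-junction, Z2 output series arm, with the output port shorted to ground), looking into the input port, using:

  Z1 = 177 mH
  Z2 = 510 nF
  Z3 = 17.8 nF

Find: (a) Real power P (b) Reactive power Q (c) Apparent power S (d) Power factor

Step 1 — Angular frequency: ω = 2π·f = 2π·39.9 = 250.7 rad/s.
Step 2 — Component impedances:
  Z1: Z = jωL = j·250.7·0.177 = 0 + j44.37 Ω
  Z2: Z = 1/(jωC) = -j/(ω·C) = 0 - j7821 Ω
  Z3: Z = 1/(jωC) = -j/(ω·C) = 0 - j2.241e+05 Ω
Step 3 — With the output port shorted to ground, the output series arm Z2 runs from the junction to ground; the shunt arm Z3 also runs from the junction to ground. They appear in parallel: Z3 || Z2 = 0 - j7557 Ω.
Step 4 — Series with input arm Z1: Z_in = Z1 + (Z3 || Z2) = 0 - j7513 Ω = 7513∠-90.0° Ω.
Step 5 — Source phasor: V = 30.8∠60.0° V = 15.4 + j26.67 V.
Step 6 — Current: I = V / Z = -0.00355 + j0.00205 A = 0.004099∠150.0° A.
Step 7 — Complex power: S = V·I* = 0 - j0.1263 VA.
Step 8 — Real power: P = Re(S) = 0 W.
Step 9 — Reactive power: Q = Im(S) = -0.1263 VAR.
Step 10 — Apparent power: |S| = 0.1263 VA.
Step 11 — Power factor: PF = P/|S| = 0 (leading).

(a) P = 0 W  (b) Q = -0.1263 VAR  (c) S = 0.1263 VA  (d) PF = 0 (leading)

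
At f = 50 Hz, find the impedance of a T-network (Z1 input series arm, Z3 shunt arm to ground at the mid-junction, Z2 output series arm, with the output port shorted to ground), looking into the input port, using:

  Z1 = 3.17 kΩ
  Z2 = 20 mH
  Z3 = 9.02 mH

Step 1 — Angular frequency: ω = 2π·f = 2π·50 = 314.2 rad/s.
Step 2 — Component impedances:
  Z1: Z = R = 3170 Ω
  Z2: Z = jωL = j·314.2·0.02 = 0 + j6.283 Ω
  Z3: Z = jωL = j·314.2·0.00902 = 0 + j2.834 Ω
Step 3 — With the output port shorted to ground, the output series arm Z2 runs from the junction to ground; the shunt arm Z3 also runs from the junction to ground. They appear in parallel: Z3 || Z2 = 0 + j1.953 Ω.
Step 4 — Series with input arm Z1: Z_in = Z1 + (Z3 || Z2) = 3170 + j1.953 Ω = 3170∠0.0° Ω.

Z = 3170 + j1.953 Ω = 3170∠0.0° Ω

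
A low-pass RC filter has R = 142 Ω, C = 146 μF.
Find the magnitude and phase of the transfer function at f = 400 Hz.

Step 1 — Angular frequency: ω = 2π·400 = 2513 rad/s.
Step 2 — Transfer function: H(jω) = 1/(1 + jωRC).
Step 3 — Denominator: 1 + jωRC = 1 + j·2513·142·0.000146 = 1 + j52.11.
Step 4 — H = 0.0003682 - j0.01918.
Step 5 — Magnitude: |H| = 0.01919 (-34.3 dB); phase: φ = -88.9°.

|H| = 0.01919 (-34.3 dB), φ = -88.9°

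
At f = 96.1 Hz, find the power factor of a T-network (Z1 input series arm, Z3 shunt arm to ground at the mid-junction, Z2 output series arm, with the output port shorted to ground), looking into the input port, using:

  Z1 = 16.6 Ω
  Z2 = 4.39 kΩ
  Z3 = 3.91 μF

Step 1 — Angular frequency: ω = 2π·f = 2π·96.1 = 603.8 rad/s.
Step 2 — Component impedances:
  Z1: Z = R = 16.6 Ω
  Z2: Z = R = 4390 Ω
  Z3: Z = 1/(jωC) = -j/(ω·C) = 0 - j423.6 Ω
Step 3 — With the output port shorted to ground, the output series arm Z2 runs from the junction to ground; the shunt arm Z3 also runs from the junction to ground. They appear in parallel: Z3 || Z2 = 40.49 - j419.7 Ω.
Step 4 — Series with input arm Z1: Z_in = Z1 + (Z3 || Z2) = 57.09 - j419.7 Ω = 423.5∠-82.3° Ω.
Step 5 — Power factor: PF = cos(φ) = Re(Z)/|Z| = 57.09/423.5 = 0.1348.
Step 6 — Type: Im(Z) = -419.7 ⇒ leading (phase φ = -82.3°).

PF = 0.1348 (leading, φ = -82.3°)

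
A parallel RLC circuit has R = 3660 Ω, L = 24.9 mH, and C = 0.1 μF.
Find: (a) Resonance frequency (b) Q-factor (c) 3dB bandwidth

Step 1 — Resonance: ω₀ = 1/√(LC) = 1/√(0.0249·1e-07) = 2.004e+04 rad/s.
Step 2 — f₀ = ω₀/(2π) = 3189 Hz.
Step 3 — Parallel Q: Q = R/(ω₀L) = 3660/(2.004e+04·0.0249) = 7.335.
Step 4 — Bandwidth: Δω = ω₀/Q = 2732 rad/s; BW = Δω/(2π) = 434.8 Hz.

(a) f₀ = 3189 Hz  (b) Q = 7.335  (c) BW = 434.8 Hz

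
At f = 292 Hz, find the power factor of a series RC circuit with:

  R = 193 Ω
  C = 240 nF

Step 1 — Angular frequency: ω = 2π·f = 2π·292 = 1835 rad/s.
Step 2 — Component impedances:
  R: Z = R = 193 Ω
  C: Z = 1/(jωC) = -j/(ω·C) = 0 - j2271 Ω
Step 3 — Series combination: Z_total = R + C = 193 - j2271 Ω = 2279∠-85.1° Ω.
Step 4 — Power factor: PF = cos(φ) = Re(Z)/|Z| = 193/2279.2 = 0.08468.
Step 5 — Type: Im(Z) = -2271 ⇒ leading (phase φ = -85.1°).

PF = 0.08468 (leading, φ = -85.1°)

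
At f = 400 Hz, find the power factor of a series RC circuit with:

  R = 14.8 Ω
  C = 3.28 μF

Step 1 — Angular frequency: ω = 2π·f = 2π·400 = 2513 rad/s.
Step 2 — Component impedances:
  R: Z = R = 14.8 Ω
  C: Z = 1/(jωC) = -j/(ω·C) = 0 - j121.3 Ω
Step 3 — Series combination: Z_total = R + C = 14.8 - j121.3 Ω = 122.2∠-83.0° Ω.
Step 4 — Power factor: PF = cos(φ) = Re(Z)/|Z| = 14.8/122.2 = 0.1211.
Step 5 — Type: Im(Z) = -121.3 ⇒ leading (phase φ = -83.0°).

PF = 0.1211 (leading, φ = -83.0°)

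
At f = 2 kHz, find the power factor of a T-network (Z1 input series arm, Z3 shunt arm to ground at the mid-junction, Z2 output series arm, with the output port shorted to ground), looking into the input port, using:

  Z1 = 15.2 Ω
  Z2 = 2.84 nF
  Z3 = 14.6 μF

Step 1 — Angular frequency: ω = 2π·f = 2π·2000 = 1.257e+04 rad/s.
Step 2 — Component impedances:
  Z1: Z = R = 15.2 Ω
  Z2: Z = 1/(jωC) = -j/(ω·C) = 0 - j2.802e+04 Ω
  Z3: Z = 1/(jωC) = -j/(ω·C) = 0 - j5.451 Ω
Step 3 — With the output port shorted to ground, the output series arm Z2 runs from the junction to ground; the shunt arm Z3 also runs from the junction to ground. They appear in parallel: Z3 || Z2 = 0 - j5.449 Ω.
Step 4 — Series with input arm Z1: Z_in = Z1 + (Z3 || Z2) = 15.2 - j5.449 Ω = 16.15∠-19.7° Ω.
Step 5 — Power factor: PF = cos(φ) = Re(Z)/|Z| = 15.2/16.1473 = 0.9413.
Step 6 — Type: Im(Z) = -5.449 ⇒ leading (phase φ = -19.7°).

PF = 0.9413 (leading, φ = -19.7°)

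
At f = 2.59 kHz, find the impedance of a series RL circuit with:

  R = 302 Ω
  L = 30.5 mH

Step 1 — Angular frequency: ω = 2π·f = 2π·2590 = 1.627e+04 rad/s.
Step 2 — Component impedances:
  R: Z = R = 302 Ω
  L: Z = jωL = j·1.627e+04·0.0305 = 0 + j496.3 Ω
Step 3 — Series combination: Z_total = R + L = 302 + j496.3 Ω = 581∠58.7° Ω.

Z = 302 + j496.3 Ω = 581∠58.7° Ω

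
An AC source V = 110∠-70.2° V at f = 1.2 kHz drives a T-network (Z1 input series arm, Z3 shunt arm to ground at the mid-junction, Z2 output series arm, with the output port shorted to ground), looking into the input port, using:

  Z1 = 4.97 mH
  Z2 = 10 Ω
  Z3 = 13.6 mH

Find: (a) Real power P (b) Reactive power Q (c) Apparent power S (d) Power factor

Step 1 — Angular frequency: ω = 2π·f = 2π·1200 = 7540 rad/s.
Step 2 — Component impedances:
  Z1: Z = jωL = j·7540·0.00497 = 0 + j37.47 Ω
  Z2: Z = R = 10 Ω
  Z3: Z = jωL = j·7540·0.0136 = 0 + j102.5 Ω
Step 3 — With the output port shorted to ground, the output series arm Z2 runs from the junction to ground; the shunt arm Z3 also runs from the junction to ground. They appear in parallel: Z3 || Z2 = 9.906 + j0.966 Ω.
Step 4 — Series with input arm Z1: Z_in = Z1 + (Z3 || Z2) = 9.906 + j38.44 Ω = 39.69∠75.5° Ω.
Step 5 — Source phasor: V = 110∠-70.2° V = 37.26 - j103.5 V.
Step 6 — Current: I = V / Z = -2.291 - j1.56 A = 2.771∠-145.7° A.
Step 7 — Complex power: S = V·I* = 76.07 + j295.2 VA.
Step 8 — Real power: P = Re(S) = 76.07 W.
Step 9 — Reactive power: Q = Im(S) = 295.2 VAR.
Step 10 — Apparent power: |S| = 304.8 VA.
Step 11 — Power factor: PF = P/|S| = 0.2495 (lagging).

(a) P = 76.07 W  (b) Q = 295.2 VAR  (c) S = 304.8 VA  (d) PF = 0.2495 (lagging)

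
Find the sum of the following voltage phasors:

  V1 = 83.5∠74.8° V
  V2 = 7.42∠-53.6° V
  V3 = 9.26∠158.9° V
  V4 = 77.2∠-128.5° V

Step 1 — Convert each phasor to rectangular form:
  V1 = 83.5·(cos(74.8°) + j·sin(74.8°)) = 21.89 + j80.58 V
  V2 = 7.42·(cos(-53.6°) + j·sin(-53.6°)) = 4.403 - j5.972 V
  V3 = 9.26·(cos(158.9°) + j·sin(158.9°)) = -8.639 + j3.334 V
  V4 = 77.2·(cos(-128.5°) + j·sin(-128.5°)) = -48.06 - j60.42 V
Step 2 — Sum components: V_total = -30.4 + j17.52 V.
Step 3 — Convert to polar: |V_total| = 35.09 V, ∠V_total = 150.0°.

V_total = 35.09∠150.0° V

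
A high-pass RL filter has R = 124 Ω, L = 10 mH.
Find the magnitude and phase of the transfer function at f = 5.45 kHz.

Step 1 — Angular frequency: ω = 2π·5450 = 3.424e+04 rad/s.
Step 2 — Transfer function: H(jω) = jωL/(R + jωL).
Step 3 — Numerator jωL = j·342.4; denominator R + jωL = 124 + j342.4.
Step 4 — H = 0.8841 + j0.3201.
Step 5 — Magnitude: |H| = 0.9403 (-0.5 dB); phase: φ = 19.9°.

|H| = 0.9403 (-0.5 dB), φ = 19.9°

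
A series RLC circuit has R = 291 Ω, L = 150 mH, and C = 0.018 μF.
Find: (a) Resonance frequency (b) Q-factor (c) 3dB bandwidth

Step 1 — Resonance condition Im(Z)=0 gives ω₀ = 1/√(LC).
Step 2 — ω₀ = 1/√(0.15·1.8e-08) = 1.925e+04 rad/s.
Step 3 — f₀ = ω₀/(2π) = 3063 Hz.
Step 4 — Series Q: Q = ω₀L/R = 1.925e+04·0.15/291 = 9.92.
Step 5 — 3dB bandwidth: Δω = ω₀/Q = 1940 rad/s; BW = Δω/(2π) = 308.8 Hz.

(a) f₀ = 3063 Hz  (b) Q = 9.92  (c) BW = 308.8 Hz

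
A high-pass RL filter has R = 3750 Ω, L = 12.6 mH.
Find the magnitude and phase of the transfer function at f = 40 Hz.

Step 1 — Angular frequency: ω = 2π·40 = 251.3 rad/s.
Step 2 — Transfer function: H(jω) = jωL/(R + jωL).
Step 3 — Numerator jωL = j·3.167; denominator R + jωL = 3750 + j3.167.
Step 4 — H = 7.131e-07 + j0.0008445.
Step 5 — Magnitude: |H| = 0.0008445 (-61.5 dB); phase: φ = 90.0°.

|H| = 0.0008445 (-61.5 dB), φ = 90.0°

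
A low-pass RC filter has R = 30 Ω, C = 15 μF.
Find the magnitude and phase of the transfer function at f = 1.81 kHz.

Step 1 — Angular frequency: ω = 2π·1810 = 1.137e+04 rad/s.
Step 2 — Transfer function: H(jω) = 1/(1 + jωRC).
Step 3 — Denominator: 1 + jωRC = 1 + j·1.137e+04·30·1.5e-05 = 1 + j5.118.
Step 4 — H = 0.03678 - j0.1882.
Step 5 — Magnitude: |H| = 0.1918 (-14.3 dB); phase: φ = -78.9°.

|H| = 0.1918 (-14.3 dB), φ = -78.9°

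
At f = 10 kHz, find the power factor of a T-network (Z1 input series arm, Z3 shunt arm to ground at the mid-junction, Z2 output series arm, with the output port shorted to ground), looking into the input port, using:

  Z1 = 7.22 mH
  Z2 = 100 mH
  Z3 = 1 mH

Step 1 — Angular frequency: ω = 2π·f = 2π·1e+04 = 6.283e+04 rad/s.
Step 2 — Component impedances:
  Z1: Z = jωL = j·6.283e+04·0.00722 = 0 + j453.6 Ω
  Z2: Z = jωL = j·6.283e+04·0.1 = 0 + j6283 Ω
  Z3: Z = jωL = j·6.283e+04·0.001 = 0 + j62.83 Ω
Step 3 — With the output port shorted to ground, the output series arm Z2 runs from the junction to ground; the shunt arm Z3 also runs from the junction to ground. They appear in parallel: Z3 || Z2 = 0 + j62.21 Ω.
Step 4 — Series with input arm Z1: Z_in = Z1 + (Z3 || Z2) = 0 + j515.9 Ω = 515.9∠90.0° Ω.
Step 5 — Power factor: PF = cos(φ) = Re(Z)/|Z| = 0/515.9 = 0.
Step 6 — Type: Im(Z) = 515.9 ⇒ lagging (phase φ = 90.0°).

PF = 0 (lagging, φ = 90.0°)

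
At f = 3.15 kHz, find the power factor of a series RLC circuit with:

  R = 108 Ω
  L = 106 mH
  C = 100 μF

Step 1 — Angular frequency: ω = 2π·f = 2π·3150 = 1.979e+04 rad/s.
Step 2 — Component impedances:
  R: Z = R = 108 Ω
  L: Z = jωL = j·1.979e+04·0.106 = 0 + j2098 Ω
  C: Z = 1/(jωC) = -j/(ω·C) = 0 - j0.5053 Ω
Step 3 — Series combination: Z_total = R + L + C = 108 + j2097 Ω = 2100∠87.1° Ω.
Step 4 — Power factor: PF = cos(φ) = Re(Z)/|Z| = 108/2100.2 = 0.05142.
Step 5 — Type: Im(Z) = 2097 ⇒ lagging (phase φ = 87.1°).

PF = 0.05142 (lagging, φ = 87.1°)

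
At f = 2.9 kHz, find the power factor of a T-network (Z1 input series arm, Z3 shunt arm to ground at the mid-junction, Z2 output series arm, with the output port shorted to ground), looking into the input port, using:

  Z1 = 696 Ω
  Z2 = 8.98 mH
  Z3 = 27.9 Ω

Step 1 — Angular frequency: ω = 2π·f = 2π·2900 = 1.822e+04 rad/s.
Step 2 — Component impedances:
  Z1: Z = R = 696 Ω
  Z2: Z = jωL = j·1.822e+04·0.00898 = 0 + j163.6 Ω
  Z3: Z = R = 27.9 Ω
Step 3 — With the output port shorted to ground, the output series arm Z2 runs from the junction to ground; the shunt arm Z3 also runs from the junction to ground. They appear in parallel: Z3 || Z2 = 27.11 + j4.623 Ω.
Step 4 — Series with input arm Z1: Z_in = Z1 + (Z3 || Z2) = 723.1 + j4.623 Ω = 723.1∠0.4° Ω.
Step 5 — Power factor: PF = cos(φ) = Re(Z)/|Z| = 723.1/723.1 = 1.
Step 6 — Type: Im(Z) = 4.623 ⇒ lagging (phase φ = 0.4°).

PF = 1 (lagging, φ = 0.4°)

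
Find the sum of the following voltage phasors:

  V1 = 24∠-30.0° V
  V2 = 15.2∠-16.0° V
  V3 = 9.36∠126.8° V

Step 1 — Convert each phasor to rectangular form:
  V1 = 24·(cos(-30.0°) + j·sin(-30.0°)) = 20.78 - j12 V
  V2 = 15.2·(cos(-16.0°) + j·sin(-16.0°)) = 14.61 - j4.19 V
  V3 = 9.36·(cos(126.8°) + j·sin(126.8°)) = -5.607 + j7.495 V
Step 2 — Sum components: V_total = 29.79 - j8.695 V.
Step 3 — Convert to polar: |V_total| = 31.03 V, ∠V_total = -16.3°.

V_total = 31.03∠-16.3° V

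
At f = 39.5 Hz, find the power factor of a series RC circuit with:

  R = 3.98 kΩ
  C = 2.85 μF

Step 1 — Angular frequency: ω = 2π·f = 2π·39.5 = 248.2 rad/s.
Step 2 — Component impedances:
  R: Z = R = 3980 Ω
  C: Z = 1/(jωC) = -j/(ω·C) = 0 - j1414 Ω
Step 3 — Series combination: Z_total = R + C = 3980 - j1414 Ω = 4224∠-19.6° Ω.
Step 4 — Power factor: PF = cos(φ) = Re(Z)/|Z| = 3980/4223.6 = 0.9423.
Step 5 — Type: Im(Z) = -1414 ⇒ leading (phase φ = -19.6°).

PF = 0.9423 (leading, φ = -19.6°)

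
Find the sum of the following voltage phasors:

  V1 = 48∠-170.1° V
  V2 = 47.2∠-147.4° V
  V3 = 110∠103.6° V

Step 1 — Convert each phasor to rectangular form:
  V1 = 48·(cos(-170.1°) + j·sin(-170.1°)) = -47.29 - j8.253 V
  V2 = 47.2·(cos(-147.4°) + j·sin(-147.4°)) = -39.76 - j25.43 V
  V3 = 110·(cos(103.6°) + j·sin(103.6°)) = -25.87 + j106.9 V
Step 2 — Sum components: V_total = -112.9 + j73.23 V.
Step 3 — Convert to polar: |V_total| = 134.6 V, ∠V_total = 147.0°.

V_total = 134.6∠147.0° V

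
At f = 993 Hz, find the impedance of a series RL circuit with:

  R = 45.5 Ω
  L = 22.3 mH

Step 1 — Angular frequency: ω = 2π·f = 2π·993 = 6239 rad/s.
Step 2 — Component impedances:
  R: Z = R = 45.5 Ω
  L: Z = jωL = j·6239·0.0223 = 0 + j139.1 Ω
Step 3 — Series combination: Z_total = R + L = 45.5 + j139.1 Ω = 146.4∠71.9° Ω.

Z = 45.5 + j139.1 Ω = 146.4∠71.9° Ω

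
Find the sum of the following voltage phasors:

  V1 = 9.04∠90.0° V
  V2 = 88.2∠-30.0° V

Step 1 — Convert each phasor to rectangular form:
  V1 = 9.04·(cos(90.0°) + j·sin(90.0°)) = 0 + j9.04 V
  V2 = 88.2·(cos(-30.0°) + j·sin(-30.0°)) = 76.38 - j44.1 V
Step 2 — Sum components: V_total = 76.38 - j35.06 V.
Step 3 — Convert to polar: |V_total| = 84.05 V, ∠V_total = -24.7°.

V_total = 84.05∠-24.7° V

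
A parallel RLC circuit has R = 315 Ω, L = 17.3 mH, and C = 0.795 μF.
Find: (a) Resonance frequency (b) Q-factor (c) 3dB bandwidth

Step 1 — Resonance: ω₀ = 1/√(LC) = 1/√(0.0173·7.95e-07) = 8527 rad/s.
Step 2 — f₀ = ω₀/(2π) = 1357 Hz.
Step 3 — Parallel Q: Q = R/(ω₀L) = 315/(8527·0.0173) = 2.135.
Step 4 — Bandwidth: Δω = ω₀/Q = 3993 rad/s; BW = Δω/(2π) = 635.5 Hz.

(a) f₀ = 1357 Hz  (b) Q = 2.135  (c) BW = 635.5 Hz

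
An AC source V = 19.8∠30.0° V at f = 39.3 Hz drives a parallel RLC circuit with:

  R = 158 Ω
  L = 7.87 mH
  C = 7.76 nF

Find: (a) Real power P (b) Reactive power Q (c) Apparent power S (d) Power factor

Step 1 — Angular frequency: ω = 2π·f = 2π·39.3 = 246.9 rad/s.
Step 2 — Component impedances:
  R: Z = R = 158 Ω
  L: Z = jωL = j·246.9·0.00787 = 0 + j1.943 Ω
  C: Z = 1/(jωC) = -j/(ω·C) = 0 - j5.219e+05 Ω
Step 3 — Parallel combination: 1/Z_total = 1/R + 1/L + 1/C; Z_total = 0.0239 + j1.943 Ω = 1.943∠89.3° Ω.
Step 4 — Source phasor: V = 19.8∠30.0° V = 17.15 + j9.9 V.
Step 5 — Current: I = V / Z = 5.203 - j8.761 A = 10.19∠-59.3° A.
Step 6 — Complex power: S = V·I* = 2.481 + j201.7 VA.
Step 7 — Real power: P = Re(S) = 2.481 W.
Step 8 — Reactive power: Q = Im(S) = 201.7 VAR.
Step 9 — Apparent power: |S| = 201.8 VA.
Step 10 — Power factor: PF = P/|S| = 0.0123 (lagging).

(a) P = 2.481 W  (b) Q = 201.7 VAR  (c) S = 201.8 VA  (d) PF = 0.0123 (lagging)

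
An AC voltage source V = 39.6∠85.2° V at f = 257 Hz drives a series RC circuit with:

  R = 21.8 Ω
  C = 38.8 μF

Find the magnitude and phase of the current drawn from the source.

Step 1 — Angular frequency: ω = 2π·f = 2π·257 = 1615 rad/s.
Step 2 — Component impedances:
  R: Z = R = 21.8 Ω
  C: Z = 1/(jωC) = -j/(ω·C) = 0 - j15.96 Ω
Step 3 — Series combination: Z_total = R + C = 21.8 - j15.96 Ω = 27.02∠-36.2° Ω.
Step 4 — Source phasor: V = 39.6∠85.2° V = 3.314 + j39.46 V.
Step 5 — Ohm's law: I = V / Z_total = (3.314 + j39.46) / (21.8 - j15.96) = -0.7638 + j1.251 A.
Step 6 — Convert to polar: |I| = 1.466 A, ∠I = 121.4°.

I = 1.466∠121.4° A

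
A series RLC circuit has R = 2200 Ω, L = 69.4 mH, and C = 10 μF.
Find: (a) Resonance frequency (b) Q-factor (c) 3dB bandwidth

Step 1 — Resonance: ω₀ = 1/√(LC) = 1/√(0.0694·1e-05) = 1200 rad/s.
Step 2 — f₀ = ω₀/(2π) = 191 Hz.
Step 3 — Series Q: Q = ω₀L/R = 1200·0.0694/2200 = 0.03787.
Step 4 — Bandwidth: Δω = ω₀/Q = 3.17e+04 rad/s; BW = Δω/(2π) = 5045 Hz.

(a) f₀ = 191 Hz  (b) Q = 0.03787  (c) BW = 5045 Hz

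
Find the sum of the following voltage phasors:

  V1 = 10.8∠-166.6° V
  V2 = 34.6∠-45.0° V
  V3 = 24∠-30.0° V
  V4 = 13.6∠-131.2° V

Step 1 — Convert each phasor to rectangular form:
  V1 = 10.8·(cos(-166.6°) + j·sin(-166.6°)) = -10.51 - j2.503 V
  V2 = 34.6·(cos(-45.0°) + j·sin(-45.0°)) = 24.47 - j24.47 V
  V3 = 24·(cos(-30.0°) + j·sin(-30.0°)) = 20.78 - j12 V
  V4 = 13.6·(cos(-131.2°) + j·sin(-131.2°)) = -8.958 - j10.23 V
Step 2 — Sum components: V_total = 25.79 - j49.2 V.
Step 3 — Convert to polar: |V_total| = 55.55 V, ∠V_total = -62.3°.

V_total = 55.55∠-62.3° V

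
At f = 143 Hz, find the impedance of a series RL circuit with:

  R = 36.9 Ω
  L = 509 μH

Step 1 — Angular frequency: ω = 2π·f = 2π·143 = 898.5 rad/s.
Step 2 — Component impedances:
  R: Z = R = 36.9 Ω
  L: Z = jωL = j·898.5·0.000509 = 0 + j0.4573 Ω
Step 3 — Series combination: Z_total = R + L = 36.9 + j0.4573 Ω = 36.9∠0.7° Ω.

Z = 36.9 + j0.4573 Ω = 36.9∠0.7° Ω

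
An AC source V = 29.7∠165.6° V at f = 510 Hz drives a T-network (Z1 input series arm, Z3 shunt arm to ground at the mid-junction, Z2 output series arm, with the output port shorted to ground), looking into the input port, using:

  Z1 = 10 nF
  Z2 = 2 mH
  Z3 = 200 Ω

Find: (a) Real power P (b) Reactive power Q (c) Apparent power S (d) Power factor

Step 1 — Angular frequency: ω = 2π·f = 2π·510 = 3204 rad/s.
Step 2 — Component impedances:
  Z1: Z = 1/(jωC) = -j/(ω·C) = 0 - j3.121e+04 Ω
  Z2: Z = jωL = j·3204·0.002 = 0 + j6.409 Ω
  Z3: Z = R = 200 Ω
Step 3 — With the output port shorted to ground, the output series arm Z2 runs from the junction to ground; the shunt arm Z3 also runs from the junction to ground. They appear in parallel: Z3 || Z2 = 0.2052 + j6.402 Ω.
Step 4 — Series with input arm Z1: Z_in = Z1 + (Z3 || Z2) = 0.2052 - j3.12e+04 Ω = 3.12e+04∠-90.0° Ω.
Step 5 — Source phasor: V = 29.7∠165.6° V = -28.77 + j7.386 V.
Step 6 — Current: I = V / Z = -0.0002367 - j0.000922 A = 0.0009519∠-104.4° A.
Step 7 — Complex power: S = V·I* = 1.859e-07 - j0.02827 VA.
Step 8 — Real power: P = Re(S) = 1.859e-07 W.
Step 9 — Reactive power: Q = Im(S) = -0.02827 VAR.
Step 10 — Apparent power: |S| = 0.02827 VA.
Step 11 — Power factor: PF = P/|S| = 6.575e-06 (leading).

(a) P = 1.859e-07 W  (b) Q = -0.02827 VAR  (c) S = 0.02827 VA  (d) PF = 6.575e-06 (leading)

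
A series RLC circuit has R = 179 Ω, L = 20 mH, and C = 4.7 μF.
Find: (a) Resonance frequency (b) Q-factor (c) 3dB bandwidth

Step 1 — Resonance condition Im(Z)=0 gives ω₀ = 1/√(LC).
Step 2 — ω₀ = 1/√(0.02·4.7e-06) = 3262 rad/s.
Step 3 — f₀ = ω₀/(2π) = 519.1 Hz.
Step 4 — Series Q: Q = ω₀L/R = 3262·0.02/179 = 0.3644.
Step 5 — 3dB bandwidth: Δω = ω₀/Q = 8950 rad/s; BW = Δω/(2π) = 1424 Hz.

(a) f₀ = 519.1 Hz  (b) Q = 0.3644  (c) BW = 1424 Hz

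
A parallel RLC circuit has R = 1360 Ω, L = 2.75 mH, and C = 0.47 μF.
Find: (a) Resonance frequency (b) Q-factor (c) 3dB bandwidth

Step 1 — Resonance: ω₀ = 1/√(LC) = 1/√(0.00275·4.7e-07) = 2.782e+04 rad/s.
Step 2 — f₀ = ω₀/(2π) = 4427 Hz.
Step 3 — Parallel Q: Q = R/(ω₀L) = 1360/(2.782e+04·0.00275) = 17.78.
Step 4 — Bandwidth: Δω = ω₀/Q = 1564 rad/s; BW = Δω/(2π) = 249 Hz.

(a) f₀ = 4427 Hz  (b) Q = 17.78  (c) BW = 249 Hz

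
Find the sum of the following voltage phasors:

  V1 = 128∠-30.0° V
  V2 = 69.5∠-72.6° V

Step 1 — Convert each phasor to rectangular form:
  V1 = 128·(cos(-30.0°) + j·sin(-30.0°)) = 110.9 - j64 V
  V2 = 69.5·(cos(-72.6°) + j·sin(-72.6°)) = 20.78 - j66.32 V
Step 2 — Sum components: V_total = 131.6 - j130.3 V.
Step 3 — Convert to polar: |V_total| = 185.2 V, ∠V_total = -44.7°.

V_total = 185.2∠-44.7° V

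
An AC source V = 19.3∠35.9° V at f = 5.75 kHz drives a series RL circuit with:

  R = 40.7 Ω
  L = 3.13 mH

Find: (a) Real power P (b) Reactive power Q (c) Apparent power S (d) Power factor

Step 1 — Angular frequency: ω = 2π·f = 2π·5750 = 3.613e+04 rad/s.
Step 2 — Component impedances:
  R: Z = R = 40.7 Ω
  L: Z = jωL = j·3.613e+04·0.00313 = 0 + j113.1 Ω
Step 3 — Series combination: Z_total = R + L = 40.7 + j113.1 Ω = 120.2∠70.2° Ω.
Step 4 — Source phasor: V = 19.3∠35.9° V = 15.63 + j11.32 V.
Step 5 — Current: I = V / Z = 0.1327 - j0.09051 A = 0.1606∠-34.3° A.
Step 6 — Complex power: S = V·I* = 1.05 + j2.916 VA.
Step 7 — Real power: P = Re(S) = 1.05 W.
Step 8 — Reactive power: Q = Im(S) = 2.916 VAR.
Step 9 — Apparent power: |S| = 3.099 VA.
Step 10 — Power factor: PF = P/|S| = 0.3387 (lagging).

(a) P = 1.05 W  (b) Q = 2.916 VAR  (c) S = 3.099 VA  (d) PF = 0.3387 (lagging)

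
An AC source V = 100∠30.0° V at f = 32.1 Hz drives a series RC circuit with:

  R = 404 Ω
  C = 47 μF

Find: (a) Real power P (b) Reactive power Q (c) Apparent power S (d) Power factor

Step 1 — Angular frequency: ω = 2π·f = 2π·32.1 = 201.7 rad/s.
Step 2 — Component impedances:
  R: Z = R = 404 Ω
  C: Z = 1/(jωC) = -j/(ω·C) = 0 - j105.5 Ω
Step 3 — Series combination: Z_total = R + C = 404 - j105.5 Ω = 417.5∠-14.6° Ω.
Step 4 — Source phasor: V = 100∠30.0° V = 86.6 + j50 V.
Step 5 — Current: I = V / Z = 0.1704 + j0.1683 A = 0.2395∠44.6° A.
Step 6 — Complex power: S = V·I* = 23.17 - j6.051 VA.
Step 7 — Real power: P = Re(S) = 23.17 W.
Step 8 — Reactive power: Q = Im(S) = -6.051 VAR.
Step 9 — Apparent power: |S| = 23.95 VA.
Step 10 — Power factor: PF = P/|S| = 0.9676 (leading).

(a) P = 23.17 W  (b) Q = -6.051 VAR  (c) S = 23.95 VA  (d) PF = 0.9676 (leading)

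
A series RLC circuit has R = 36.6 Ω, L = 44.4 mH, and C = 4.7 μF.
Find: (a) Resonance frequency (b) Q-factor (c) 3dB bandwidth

Step 1 — Resonance condition Im(Z)=0 gives ω₀ = 1/√(LC).
Step 2 — ω₀ = 1/√(0.0444·4.7e-06) = 2189 rad/s.
Step 3 — f₀ = ω₀/(2π) = 348.4 Hz.
Step 4 — Series Q: Q = ω₀L/R = 2189·0.0444/36.6 = 2.656.
Step 5 — 3dB bandwidth: Δω = ω₀/Q = 824.3 rad/s; BW = Δω/(2π) = 131.2 Hz.

(a) f₀ = 348.4 Hz  (b) Q = 2.656  (c) BW = 131.2 Hz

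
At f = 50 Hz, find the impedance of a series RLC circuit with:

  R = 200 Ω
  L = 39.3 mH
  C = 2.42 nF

Step 1 — Angular frequency: ω = 2π·f = 2π·50 = 314.2 rad/s.
Step 2 — Component impedances:
  R: Z = R = 200 Ω
  L: Z = jωL = j·314.2·0.0393 = 0 + j12.35 Ω
  C: Z = 1/(jωC) = -j/(ω·C) = 0 - j1.315e+06 Ω
Step 3 — Series combination: Z_total = R + L + C = 200 - j1.315e+06 Ω = 1.315e+06∠-90.0° Ω.

Z = 200 - j1.315e+06 Ω = 1.315e+06∠-90.0° Ω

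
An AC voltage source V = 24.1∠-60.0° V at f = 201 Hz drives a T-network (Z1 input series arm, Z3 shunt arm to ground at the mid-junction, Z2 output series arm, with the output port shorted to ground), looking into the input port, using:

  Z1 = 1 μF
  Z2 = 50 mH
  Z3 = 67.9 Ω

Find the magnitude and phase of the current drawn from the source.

Step 1 — Angular frequency: ω = 2π·f = 2π·201 = 1263 rad/s.
Step 2 — Component impedances:
  Z1: Z = 1/(jωC) = -j/(ω·C) = 0 - j791.8 Ω
  Z2: Z = jωL = j·1263·0.05 = 0 + j63.15 Ω
  Z3: Z = R = 67.9 Ω
Step 3 — With the output port shorted to ground, the output series arm Z2 runs from the junction to ground; the shunt arm Z3 also runs from the junction to ground. They appear in parallel: Z3 || Z2 = 31.49 + j33.86 Ω.
Step 4 — Series with input arm Z1: Z_in = Z1 + (Z3 || Z2) = 31.49 - j758 Ω = 758.6∠-87.6° Ω.
Step 5 — Source phasor: V = 24.1∠-60.0° V = 12.05 - j20.87 V.
Step 6 — Ohm's law: I = V / Z_total = (12.05 - j20.87) / (31.49 - j758) = 0.02815 + j0.01473 A.
Step 7 — Convert to polar: |I| = 0.03177 A, ∠I = 27.6°.

I = 0.03177∠27.6° A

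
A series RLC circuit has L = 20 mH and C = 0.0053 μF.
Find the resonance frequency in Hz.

Step 1 — Resonance condition Im(Z)=0 gives ω₀ = 1/√(LC).
Step 2 — ω₀ = 1/√(0.02·5.3e-09) = 9.713e+04 rad/s.
Step 3 — f₀ = ω₀/(2π) = 1.546e+04 Hz.

f₀ = 1.546e+04 Hz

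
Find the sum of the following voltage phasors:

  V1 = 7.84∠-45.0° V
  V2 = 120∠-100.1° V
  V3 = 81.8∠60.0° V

Step 1 — Convert each phasor to rectangular form:
  V1 = 7.84·(cos(-45.0°) + j·sin(-45.0°)) = 5.544 - j5.544 V
  V2 = 120·(cos(-100.1°) + j·sin(-100.1°)) = -21.04 - j118.1 V
  V3 = 81.8·(cos(60.0°) + j·sin(60.0°)) = 40.9 + j70.84 V
Step 2 — Sum components: V_total = 25.4 - j52.84 V.
Step 3 — Convert to polar: |V_total| = 58.63 V, ∠V_total = -64.3°.

V_total = 58.63∠-64.3° V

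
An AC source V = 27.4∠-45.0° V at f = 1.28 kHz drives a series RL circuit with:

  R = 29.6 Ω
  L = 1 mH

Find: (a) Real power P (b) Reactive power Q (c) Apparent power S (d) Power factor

Step 1 — Angular frequency: ω = 2π·f = 2π·1280 = 8042 rad/s.
Step 2 — Component impedances:
  R: Z = R = 29.6 Ω
  L: Z = jωL = j·8042·0.001 = 0 + j8.042 Ω
Step 3 — Series combination: Z_total = R + L = 29.6 + j8.042 Ω = 30.67∠15.2° Ω.
Step 4 — Source phasor: V = 27.4∠-45.0° V = 19.37 - j19.37 V.
Step 5 — Current: I = V / Z = 0.4439 - j0.7752 A = 0.8933∠-60.2° A.
Step 6 — Complex power: S = V·I* = 23.62 + j6.418 VA.
Step 7 — Real power: P = Re(S) = 23.62 W.
Step 8 — Reactive power: Q = Im(S) = 6.418 VAR.
Step 9 — Apparent power: |S| = 24.48 VA.
Step 10 — Power factor: PF = P/|S| = 0.965 (lagging).

(a) P = 23.62 W  (b) Q = 6.418 VAR  (c) S = 24.48 VA  (d) PF = 0.965 (lagging)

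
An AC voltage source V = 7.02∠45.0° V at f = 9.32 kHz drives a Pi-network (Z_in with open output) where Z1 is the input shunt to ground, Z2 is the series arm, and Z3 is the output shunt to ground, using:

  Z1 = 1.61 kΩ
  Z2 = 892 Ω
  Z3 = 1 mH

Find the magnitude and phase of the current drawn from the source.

Step 1 — Angular frequency: ω = 2π·f = 2π·9320 = 5.856e+04 rad/s.
Step 2 — Component impedances:
  Z1: Z = R = 1610 Ω
  Z2: Z = R = 892 Ω
  Z3: Z = jωL = j·5.856e+04·0.001 = 0 + j58.56 Ω
Step 3 — With open output, the series arm Z2 and the output shunt Z3 appear in series to ground: Z2 + Z3 = 892 + j58.56 Ω.
Step 4 — Parallel with input shunt Z1: Z_in = Z1 || (Z2 + Z3) = 574.6 + j24.23 Ω = 575.1∠2.4° Ω.
Step 5 — Source phasor: V = 7.02∠45.0° V = 4.964 + j4.964 V.
Step 6 — Ohm's law: I = V / Z_total = (4.964 + j4.964) / (574.6 + j24.23) = 0.008988 + j0.00826 A.
Step 7 — Convert to polar: |I| = 0.01221 A, ∠I = 42.6°.

I = 0.01221∠42.6° A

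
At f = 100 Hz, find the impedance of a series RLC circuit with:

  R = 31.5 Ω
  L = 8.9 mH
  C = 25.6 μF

Step 1 — Angular frequency: ω = 2π·f = 2π·100 = 628.3 rad/s.
Step 2 — Component impedances:
  R: Z = R = 31.5 Ω
  L: Z = jωL = j·628.3·0.0089 = 0 + j5.592 Ω
  C: Z = 1/(jωC) = -j/(ω·C) = 0 - j62.17 Ω
Step 3 — Series combination: Z_total = R + L + C = 31.5 - j56.58 Ω = 64.76∠-60.9° Ω.

Z = 31.5 - j56.58 Ω = 64.76∠-60.9° Ω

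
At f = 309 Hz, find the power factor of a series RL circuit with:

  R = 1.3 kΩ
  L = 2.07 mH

Step 1 — Angular frequency: ω = 2π·f = 2π·309 = 1942 rad/s.
Step 2 — Component impedances:
  R: Z = R = 1300 Ω
  L: Z = jωL = j·1942·0.00207 = 0 + j4.019 Ω
Step 3 — Series combination: Z_total = R + L = 1300 + j4.019 Ω = 1300∠0.2° Ω.
Step 4 — Power factor: PF = cos(φ) = Re(Z)/|Z| = 1300/1300 = 1.
Step 5 — Type: Im(Z) = 4.019 ⇒ lagging (phase φ = 0.2°).

PF = 1 (lagging, φ = 0.2°)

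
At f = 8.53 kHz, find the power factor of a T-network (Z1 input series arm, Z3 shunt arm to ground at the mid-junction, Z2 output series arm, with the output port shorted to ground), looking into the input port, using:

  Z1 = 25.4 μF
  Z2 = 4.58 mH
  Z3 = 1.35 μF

Step 1 — Angular frequency: ω = 2π·f = 2π·8530 = 5.36e+04 rad/s.
Step 2 — Component impedances:
  Z1: Z = 1/(jωC) = -j/(ω·C) = 0 - j0.7346 Ω
  Z2: Z = jωL = j·5.36e+04·0.00458 = 0 + j245.5 Ω
  Z3: Z = 1/(jωC) = -j/(ω·C) = 0 - j13.82 Ω
Step 3 — With the output port shorted to ground, the output series arm Z2 runs from the junction to ground; the shunt arm Z3 also runs from the junction to ground. They appear in parallel: Z3 || Z2 = 0 - j14.65 Ω.
Step 4 — Series with input arm Z1: Z_in = Z1 + (Z3 || Z2) = 0 - j15.38 Ω = 15.38∠-90.0° Ω.
Step 5 — Power factor: PF = cos(φ) = Re(Z)/|Z| = 0/15.38 = 0.
Step 6 — Type: Im(Z) = -15.38 ⇒ leading (phase φ = -90.0°).

PF = 0 (leading, φ = -90.0°)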